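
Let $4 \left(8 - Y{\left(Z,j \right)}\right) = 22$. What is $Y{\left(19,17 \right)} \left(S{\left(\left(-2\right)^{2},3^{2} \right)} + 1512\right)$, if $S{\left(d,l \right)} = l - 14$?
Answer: $\frac{7535}{2} \approx 3767.5$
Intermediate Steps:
$Y{\left(Z,j \right)} = \frac{5}{2}$ ($Y{\left(Z,j \right)} = 8 - \frac{11}{2} = \frac{5}{2}$)
$S{\left(d,l \right)} = -14 + l$ ($S{\left(d,l \right)} = l - 14 = -14 + l$)
$Y{\left(19,17 \right)} \left(S{\left(\left(-2\right)^{2},3^{2} \right)} + 1512\right) = \frac{5 \left(\left(-14 + 3^{2}\right) + 1512\right)}{2} = \frac{5 \left(\left(-14 + 9\right) + 1512\right)}{2} = \frac{5 \left(-5 + 1512\right)}{2} = \frac{5}{2} \cdot 1507 = \frac{7535}{2}$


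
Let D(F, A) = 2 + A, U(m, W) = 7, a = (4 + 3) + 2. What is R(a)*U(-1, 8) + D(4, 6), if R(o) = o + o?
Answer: 134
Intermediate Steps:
a = 9 (a = 7 + 2 = 9)
R(o) = 2*o
R(a)*U(-1, 8) + D(4, 6) = (2*9)*7 + (2 + 6) = 18*7 + 8 = 126 + 8 = 134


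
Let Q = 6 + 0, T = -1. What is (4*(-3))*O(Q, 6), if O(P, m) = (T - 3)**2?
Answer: -192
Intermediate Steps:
Q = 6
O(P, m) = 16 (O(P, m) = (-1 - 3)**2 = (-4)**2 = 16)
(4*(-3))*O(Q, 6) = (4*(-3))*16 = -12*16 = -192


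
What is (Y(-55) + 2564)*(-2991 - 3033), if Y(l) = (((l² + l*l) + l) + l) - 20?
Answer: -51107616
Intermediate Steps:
Y(l) = -20 + 2*l + 2*l² (Y(l) = (((l² + l²) + l) + l) - 20 = ((2*l² + l) + l) - 20 = ((l + 2*l²) + l) - 20 = (2*l + 2*l²) - 20 = -20 + 2*l + 2*l²)
(Y(-55) + 2564)*(-2991 - 3033) = ((-20 + 2*(-55) + 2*(-55)²) + 2564)*(-2991 - 3033) = ((-20 - 110 + 2*3025) + 2564)*(-6024) = ((-20 - 110 + 6050) + 2564)*(-6024) = (5920 + 2564)*(-6024) = 8484*(-6024) = -51107616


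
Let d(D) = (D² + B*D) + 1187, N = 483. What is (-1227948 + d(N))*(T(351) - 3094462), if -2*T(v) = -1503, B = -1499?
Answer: 10626827505869/2 ≈ 5.3134e+12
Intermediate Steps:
T(v) = 1503/2 (T(v) = -½*(-1503) = 1503/2)
d(D) = 1187 + D² - 1499*D (d(D) = (D² - 1499*D) + 1187 = 1187 + D² - 1499*D)
(-1227948 + d(N))*(T(351) - 3094462) = (-1227948 + (1187 + 483² - 1499*483))*(1503/2 - 3094462) = (-1227948 + (1187 + 233289 - 724017))*(-6187421/2) = (-1227948 - 489541)*(-6187421/2) = -1717489*(-6187421/2) = 10626827505869/2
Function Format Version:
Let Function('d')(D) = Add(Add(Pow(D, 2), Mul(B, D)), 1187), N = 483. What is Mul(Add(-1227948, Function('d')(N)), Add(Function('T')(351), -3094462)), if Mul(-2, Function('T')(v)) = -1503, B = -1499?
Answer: Rational(10626827505869, 2) ≈ 5.3134e+12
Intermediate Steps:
Function('T')(v) = Rational(1503, 2) (Function('T')(v) = Mul(Rational(-1, 2), -1503) = Rational(1503, 2))
Function('d')(D) = Add(1187, Pow(D, 2), Mul(-1499, D)) (Function('d')(D) = Add(Add(Pow(D, 2), Mul(-1499, D)), 1187) = Add(1187, Pow(D, 2), Mul(-1499, D)))
Mul(Add(-1227948, Function('d')(N)), Add(Function('T')(351), -3094462)) = Mul(Add(-1227948, Add(1187, Pow(483, 2), Mul(-1499, 483))), Add(Rational(1503, 2), -3094462)) = Mul(Add(-1227948, Add(1187, 233289, -724017)), Rational(-6187421, 2)) = Mul(Add(-1227948, -489541), Rational(-6187421, 2)) = Mul(-1717489, Rational(-6187421, 2)) = Rational(10626827505869, 2)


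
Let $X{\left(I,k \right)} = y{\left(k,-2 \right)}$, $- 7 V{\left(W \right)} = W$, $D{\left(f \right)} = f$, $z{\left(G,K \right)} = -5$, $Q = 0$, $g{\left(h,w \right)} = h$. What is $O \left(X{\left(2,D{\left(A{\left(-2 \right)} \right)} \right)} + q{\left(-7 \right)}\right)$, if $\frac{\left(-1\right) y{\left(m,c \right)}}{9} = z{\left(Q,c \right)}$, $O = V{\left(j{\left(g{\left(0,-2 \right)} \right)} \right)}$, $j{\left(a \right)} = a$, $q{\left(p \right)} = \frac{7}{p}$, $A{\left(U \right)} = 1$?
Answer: $0$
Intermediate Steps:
$V{\left(W \right)} = - \frac{W}{7}$
$O = 0$ ($O = \left(- \frac{1}{7}\right) 0 = 0$)
$y{\left(m,c \right)} = 45$ ($y{\left(m,c \right)} = \left(-9\right) \left(-5\right) = 45$)
$X{\left(I,k \right)} = 45$
$O \left(X{\left(2,D{\left(A{\left(-2 \right)} \right)} \right)} + q{\left(-7 \right)}\right) = 0 \left(45 + \frac{7}{-7}\right) = 0 \left(45 + 7 \left(- \frac{1}{7}\right)\right) = 0 \left(45 - 1\right) = 0 \cdot 44 = 0$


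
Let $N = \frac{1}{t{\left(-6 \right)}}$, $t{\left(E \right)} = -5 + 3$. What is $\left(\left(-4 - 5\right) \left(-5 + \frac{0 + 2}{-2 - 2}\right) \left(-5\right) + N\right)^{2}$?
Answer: $61504$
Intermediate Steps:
$t{\left(E \right)} = -2$
$N = - \frac{1}{2}$ ($N = \frac{1}{-2} = - \frac{1}{2} \approx -0.5$)
$\left(\left(-4 - 5\right) \left(-5 + \frac{0 + 2}{-2 - 2}\right) \left(-5\right) + N\right)^{2} = \left(\left(-4 - 5\right) \left(-5 + \frac{0 + 2}{-2 - 2}\right) \left(-5\right) - \frac{1}{2}\right)^{2} = \left(- 9 \left(-5 + \frac{2}{-4}\right) \left(-5\right) - \frac{1}{2}\right)^{2} = \left(- 9 \left(-5 + 2 \left(- \frac{1}{4}\right)\right) \left(-5\right) - \frac{1}{2}\right)^{2} = \left(- 9 \left(-5 - \frac{1}{2}\right) \left(-5\right) - \frac{1}{2}\right)^{2} = \left(- 9 \left(\left(- \frac{11}{2}\right) \left(-5\right)\right) - \frac{1}{2}\right)^{2} = \left(\left(-9\right) \frac{55}{2} - \frac{1}{2}\right)^{2} = \left(- \frac{495}{2} - \frac{1}{2}\right)^{2} = \left(-248\right)^{2} = 61504$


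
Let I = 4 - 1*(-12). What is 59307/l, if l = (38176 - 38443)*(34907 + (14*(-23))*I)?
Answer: -19769/2648195 ≈ -0.0074651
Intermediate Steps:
I = 16 (I = 4 + 12 = 16)
l = -7944585 (l = (38176 - 38443)*(34907 + (14*(-23))*16) = -267*(34907 - 322*16) = -267*(34907 - 5152) = -267*29755 = -7944585)
59307/l = 59307/(-7944585) = 59307*(-1/7944585) = -19769/2648195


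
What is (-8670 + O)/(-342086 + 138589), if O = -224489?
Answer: 233159/203497 ≈ 1.1458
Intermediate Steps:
(-8670 + O)/(-342086 + 138589) = (-8670 - 224489)/(-342086 + 138589) = -233159/(-203497) = -233159*(-1/203497) = 233159/203497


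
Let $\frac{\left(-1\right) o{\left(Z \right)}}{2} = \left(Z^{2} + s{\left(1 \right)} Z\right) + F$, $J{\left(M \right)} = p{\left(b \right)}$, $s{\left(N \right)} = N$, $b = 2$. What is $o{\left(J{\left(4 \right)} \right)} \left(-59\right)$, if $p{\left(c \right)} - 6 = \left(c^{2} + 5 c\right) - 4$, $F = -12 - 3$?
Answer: $30326$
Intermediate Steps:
$F = -15$ ($F = -12 - 3 = -15$)
$p{\left(c \right)} = 2 + c^{2} + 5 c$ ($p{\left(c \right)} = 6 - \left(4 - c^{2} - 5 c\right) = 6 + \left(-4 + c^{2} + 5 c\right) = 2 + c^{2} + 5 c$)
$J{\left(M \right)} = 16$ ($J{\left(M \right)} = 2 + 2^{2} + 5 \cdot 2 = 2 + 4 + 10 = 16$)
$o{\left(Z \right)} = 30 - 2 Z - 2 Z^{2}$ ($o{\left(Z \right)} = - 2 \left(\left(Z^{2} + 1 Z\right) - 15\right) = - 2 \left(\left(Z^{2} + Z\right) - 15\right) = - 2 \left(\left(Z + Z^{2}\right) - 15\right) = - 2 \left(-15 + Z + Z^{2}\right) = 30 - 2 Z - 2 Z^{2}$)
$o{\left(J{\left(4 \right)} \right)} \left(-59\right) = \left(30 - 32 - 2 \cdot 16^{2}\right) \left(-59\right) = \left(30 - 32 - 512\right) \left(-59\right) = \left(-514\right) \left(-59\right) = 30326$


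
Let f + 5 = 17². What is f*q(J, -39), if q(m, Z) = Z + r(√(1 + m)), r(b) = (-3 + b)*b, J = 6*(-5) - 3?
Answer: -20164 - 3408*I*√2 ≈ -20164.0 - 4819.6*I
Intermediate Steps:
J = -33 (J = -30 - 3 = -33)
r(b) = b*(-3 + b)
f = 284 (f = -5 + 17² = -5 + 289 = 284)
q(m, Z) = Z + √(1 + m)*(-3 + √(1 + m))
f*q(J, -39) = 284*(1 - 39 - 33 - 3*√(1 - 33)) = 284*(1 - 39 - 33 - 12*I*√2) = 284*(-71 - 12*I*√2) = -20164 - 3408*I*√2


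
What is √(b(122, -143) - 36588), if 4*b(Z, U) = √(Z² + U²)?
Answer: √(-146352 + √35333)/2 ≈ 191.16*I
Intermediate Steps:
b(Z, U) = √(U² + Z²)/4 (b(Z, U) = √(Z² + U²)/4 = √(U² + Z²)/4)
√(b(122, -143) - 36588) = √(√((-143)² + 122²)/4 - 36588) = √(√(20449 + 14884)/4 - 36588) = √(√35333/4 - 36588) = √(-36588 + √35333/4)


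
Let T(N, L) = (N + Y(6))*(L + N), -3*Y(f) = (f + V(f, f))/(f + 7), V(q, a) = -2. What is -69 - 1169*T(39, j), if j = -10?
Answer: -51430508/39 ≈ -1.3187e+6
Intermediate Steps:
Y(f) = -(-2 + f)/(3*(7 + f)) (Y(f) = -(f - 2)/(3*(f + 7)) = -(-2 + f)/(3*(7 + f)))
T(N, L) = (-4/39 + N)*(L + N) (T(N, L) = (N + (2 - 1*6)/(3*(7 + 6)))*(L + N) = (N + (⅓)*(2 - 6)/13)*(L + N) = (N + (⅓)*(1/13)*(-4))*(L + N) = (N - 4/39)*(L + N) = (-4/39 + N)*(L + N))
-69 - 1169*T(39, j) = -69 - 1169*(39² - 4/39*(-10) - 4/39*39 - 10*39) = -69 - 1169*(1521 + 40/39 - 4 - 390) = -69 - 1169*43993/39 = -69 - 51427817/39 = -51430508/39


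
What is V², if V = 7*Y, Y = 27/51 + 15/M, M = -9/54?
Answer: 113358609/289 ≈ 3.9224e+5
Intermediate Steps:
M = -⅙ (M = -9*1/54 = -⅙ ≈ -0.16667)
Y = -1521/17 (Y = 27/51 + 15/(-⅙) = 27*(1/51) + 15*(-6) = 9/17 - 90 = -1521/17 ≈ -89.471)
V = -10647/17 (V = 7*(-1521/17) = -10647/17 ≈ -626.29)
V² = (-10647/17)² = 113358609/289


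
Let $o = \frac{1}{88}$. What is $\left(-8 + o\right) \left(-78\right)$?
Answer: $\frac{27417}{44} \approx 623.11$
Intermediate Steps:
$o = \frac{1}{88} \approx 0.011364$
$\left(-8 + o\right) \left(-78\right) = \left(-8 + \frac{1}{88}\right) \left(-78\right) = \left(- \frac{703}{88}\right) \left(-78\right) = \frac{27417}{44}$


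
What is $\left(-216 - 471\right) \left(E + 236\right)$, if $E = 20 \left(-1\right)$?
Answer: $-148392$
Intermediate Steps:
$E = -20$
$\left(-216 - 471\right) \left(E + 236\right) = \left(-216 - 471\right) \left(-20 + 236\right) = \left(-687\right) 216 = -148392$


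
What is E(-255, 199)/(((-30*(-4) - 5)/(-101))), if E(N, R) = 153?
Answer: -15453/115 ≈ -134.37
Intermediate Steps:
E(-255, 199)/(((-30*(-4) - 5)/(-101))) = 153/(((-30*(-4) - 5)/(-101))) = 153/((-(120 - 5)/101)) = 153/((-1/101*115)) = 153/(-115/101) = 153*(-101/115) = -15453/115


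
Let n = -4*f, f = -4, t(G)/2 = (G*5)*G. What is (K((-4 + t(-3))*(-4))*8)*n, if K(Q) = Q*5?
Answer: -220160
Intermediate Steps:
t(G) = 10*G² (t(G) = 2*((G*5)*G) = 2*((5*G)*G) = 2*(5*G²) = 10*G²)
n = 16 (n = -4*(-4) = 16)
K(Q) = 5*Q
(K((-4 + t(-3))*(-4))*8)*n = ((5*((-4 + 10*(-3)²)*(-4)))*8)*16 = ((5*((-4 + 10*9)*(-4)))*8)*16 = ((5*((-4 + 90)*(-4)))*8)*16 = ((5*(86*(-4)))*8)*16 = ((5*(-344))*8)*16 = -1720*8*16 = -13760*16 = -220160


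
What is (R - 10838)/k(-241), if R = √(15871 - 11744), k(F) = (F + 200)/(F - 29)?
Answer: -2926260/41 + 270*√4127/41 ≈ -70949.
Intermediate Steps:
k(F) = (200 + F)/(-29 + F)
R = √4127 ≈ 64.242
(R - 10838)/k(-241) = (√4127 - 10838)/(((200 - 241)/(-29 - 241))) = (-10838 + √4127)/((-41/(-270))) = (-10838 + √4127)/((-1/270*(-41))) = (-10838 + √4127)/(41/270) = (-10838 + √4127)*(270/41) = -2926260/41 + 270*√4127/41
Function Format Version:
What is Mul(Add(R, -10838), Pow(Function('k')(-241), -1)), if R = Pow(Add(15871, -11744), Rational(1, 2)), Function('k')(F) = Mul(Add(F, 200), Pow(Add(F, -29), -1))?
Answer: Add(Rational(-2926260, 41), Mul(Rational(270, 41), Pow(4127, Rational(1, 2)))) ≈ -70949.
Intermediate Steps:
Function('k')(F) = Mul(Pow(Add(-29, F), -1), Add(200, F)) (Function('k')(F) = Mul(Add(200, F), Pow(Add(-29, F), -1)) = Mul(Pow(Add(-29, F), -1), Add(200, F)))
R = Pow(4127, Rational(1, 2)) ≈ 64.242
Mul(Add(R, -10838), Pow(Function('k')(-241), -1)) = Mul(Add(Pow(4127, Rational(1, 2)), -10838), Pow(Mul(Pow(Add(-29, -241), -1), Add(200, -241)), -1)) = Mul(Add(-10838, Pow(4127, Rational(1, 2))), Pow(Mul(Pow(-270, -1), -41), -1)) = Mul(Add(-10838, Pow(4127, Rational(1, 2))), Pow(Mul(Rational(-1, 270), -41), -1)) = Mul(Add(-10838, Pow(4127, Rational(1, 2))), Pow(Rational(41, 270), -1)) = Mul(Add(-10838, Pow(4127, Rational(1, 2))), Rational(270, 41)) = Add(Rational(-2926260, 41), Mul(Rational(270, 41), Pow(4127, Rational(1, 2))))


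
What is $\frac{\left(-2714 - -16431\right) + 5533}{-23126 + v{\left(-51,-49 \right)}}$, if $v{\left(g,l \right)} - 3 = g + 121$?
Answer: $- \frac{19250}{23053} \approx -0.83503$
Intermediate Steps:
$v{\left(g,l \right)} = 124 + g$ ($v{\left(g,l \right)} = 3 + \left(g + 121\right) = 3 + \left(121 + g\right) = 124 + g$)
$\frac{\left(-2714 - -16431\right) + 5533}{-23126 + v{\left(-51,-49 \right)}} = \frac{\left(-2714 - -16431\right) + 5533}{-23126 + \left(124 - 51\right)} = \frac{\left(-2714 + 16431\right) + 5533}{-23126 + 73} = \frac{13717 + 5533}{-23053} = 19250 \left(- \frac{1}{23053}\right) = - \frac{19250}{23053}$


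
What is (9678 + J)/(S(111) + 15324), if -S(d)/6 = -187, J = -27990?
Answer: -3052/2741 ≈ -1.1135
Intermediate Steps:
S(d) = 1122 (S(d) = -6*(-187) = 1122)
(9678 + J)/(S(111) + 15324) = (9678 - 27990)/(1122 + 15324) = -18312/16446 = -18312*1/16446 = -3052/2741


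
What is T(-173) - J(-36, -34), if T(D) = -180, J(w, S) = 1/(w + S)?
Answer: -12599/70 ≈ -179.99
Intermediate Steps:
J(w, S) = 1/(S + w)
T(-173) - J(-36, -34) = -180 - 1/(-34 - 36) = -180 - 1/(-70) = -180 - 1*(-1/70) = -180 + 1/70 = -12599/70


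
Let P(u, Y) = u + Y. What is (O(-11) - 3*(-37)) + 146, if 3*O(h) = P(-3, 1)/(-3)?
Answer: 2315/9 ≈ 257.22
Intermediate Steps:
P(u, Y) = Y + u
O(h) = 2/9 (O(h) = ((1 - 3)/(-3))/3 = (-2*(-⅓))/3 = (⅓)*(⅔) = 2/9)
(O(-11) - 3*(-37)) + 146 = (2/9 - 3*(-37)) + 146 = (2/9 + 111) + 146 = 1001/9 + 146 = 2315/9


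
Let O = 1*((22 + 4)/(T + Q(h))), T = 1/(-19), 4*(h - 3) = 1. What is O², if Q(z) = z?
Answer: 3904576/59049 ≈ 66.124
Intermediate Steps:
h = 13/4 (h = 3 + (¼)*1 = 3 + ¼ = 13/4 ≈ 3.2500)
T = -1/19 ≈ -0.052632
O = 1976/243 (O = 1*((22 + 4)/(-1/19 + 13/4)) = 1*(26/(243/76)) = 1*(26*(76/243)) = 1*(1976/243) = 1976/243 ≈ 8.1317)
O² = (1976/243)² = 3904576/59049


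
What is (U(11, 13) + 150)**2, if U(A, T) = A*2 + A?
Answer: 33489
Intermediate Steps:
U(A, T) = 3*A (U(A, T) = 2*A + A = 3*A)
(U(11, 13) + 150)**2 = (3*11 + 150)**2 = (33 + 150)**2 = 183**2 = 33489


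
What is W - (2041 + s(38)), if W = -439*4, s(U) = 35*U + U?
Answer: -5165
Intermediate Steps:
s(U) = 36*U
W = -1756
W - (2041 + s(38)) = -1756 - (2041 + 36*38) = -1756 - (2041 + 1368) = -1756 - 1*3409 = -1756 - 3409 = -5165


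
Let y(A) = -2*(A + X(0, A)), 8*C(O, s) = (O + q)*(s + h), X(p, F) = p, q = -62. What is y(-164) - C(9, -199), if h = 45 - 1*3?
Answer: -5697/8 ≈ -712.13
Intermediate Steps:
h = 42 (h = 45 - 3 = 42)
C(O, s) = (-62 + O)*(42 + s)/8 (C(O, s) = ((O - 62)*(s + 42))/8 = ((-62 + O)*(42 + s))/8 = (-62 + O)*(42 + s)/8)
y(A) = -2*A (y(A) = -2*(A + 0) = -2*A)
y(-164) - C(9, -199) = -2*(-164) - (-651/2 - 31/4*(-199) + (21/4)*9 + (⅛)*9*(-199)) = 328 - (-651/2 + 6169/4 + 189/4 - 1791/8) = 328 - 1*8321/8 = 328 - 8321/8 = -5697/8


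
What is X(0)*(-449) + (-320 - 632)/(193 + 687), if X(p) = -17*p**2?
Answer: -119/110 ≈ -1.0818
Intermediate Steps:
X(0)*(-449) + (-320 - 632)/(193 + 687) = -17*0**2*(-449) + (-320 - 632)/(193 + 687) = -17*0*(-449) - 952/880 = 0*(-449) - 952*1/880 = 0 - 119/110 = -119/110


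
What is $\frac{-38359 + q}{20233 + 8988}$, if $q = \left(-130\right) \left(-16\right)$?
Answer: $- \frac{36279}{29221} \approx -1.2415$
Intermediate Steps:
$q = 2080$
$\frac{-38359 + q}{20233 + 8988} = \frac{-38359 + 2080}{20233 + 8988} = - \frac{36279}{29221}$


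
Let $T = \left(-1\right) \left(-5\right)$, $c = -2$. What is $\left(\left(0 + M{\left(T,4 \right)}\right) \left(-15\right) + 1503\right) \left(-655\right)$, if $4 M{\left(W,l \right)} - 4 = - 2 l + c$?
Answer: $- \frac{1998405}{2} \approx -9.992 \cdot 10^{5}$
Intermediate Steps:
$T = 5$
$M{\left(W,l \right)} = \frac{1}{2} - \frac{l}{2}$ ($M{\left(W,l \right)} = 1 + \frac{- 2 l - 2}{4} = 1 + \frac{-2 - 2 l}{4} = 1 - \left(\frac{1}{2} + \frac{l}{2}\right) = \frac{1}{2} - \frac{l}{2}$)
$\left(\left(0 + M{\left(T,4 \right)}\right) \left(-15\right) + 1503\right) \left(-655\right) = \left(\left(0 + \left(\frac{1}{2} - 2\right)\right) \left(-15\right) + 1503\right) \left(-655\right) = \left(\left(0 - \frac{3}{2}\right) \left(-15\right) + 1503\right) \left(-655\right) = \left(\left(- \frac{3}{2}\right) \left(-15\right) + 1503\right) \left(-655\right) = \left(\frac{45}{2} + 1503\right) \left(-655\right) = \frac{3051}{2} \left(-655\right) = - \frac{1998405}{2}$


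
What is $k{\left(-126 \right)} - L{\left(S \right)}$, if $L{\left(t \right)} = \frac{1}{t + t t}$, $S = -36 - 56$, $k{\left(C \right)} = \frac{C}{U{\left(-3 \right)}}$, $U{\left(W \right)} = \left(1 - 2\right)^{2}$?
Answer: $- \frac{1054873}{8372} \approx -126.0$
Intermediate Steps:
$U{\left(W \right)} = 1$ ($U{\left(W \right)} = \left(-1\right)^{2} = 1$)
$k{\left(C \right)} = C$ ($k{\left(C \right)} = \frac{C}{1} = C 1 = C$)
$S = -92$
$L{\left(t \right)} = \frac{1}{t + t^{2}}$
$k{\left(-126 \right)} - L{\left(S \right)} = -126 - \frac{1}{\left(-92\right) \left(1 - 92\right)} = -126 - - \frac{1}{92 \left(-91\right)} = -126 - \left(- \frac{1}{92}\right) \left(- \frac{1}{91}\right) = -126 - \frac{1}{8372} = - \frac{1054873}{8372}$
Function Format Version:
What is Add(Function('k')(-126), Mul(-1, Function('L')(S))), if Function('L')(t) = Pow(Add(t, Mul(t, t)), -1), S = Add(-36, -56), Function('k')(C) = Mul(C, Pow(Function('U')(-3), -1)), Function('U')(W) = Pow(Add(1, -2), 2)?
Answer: Rational(-1054873, 8372) ≈ -126.00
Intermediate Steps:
Function('U')(W) = 1 (Function('U')(W) = Pow(-1, 2) = 1)
Function('k')(C) = C (Function('k')(C) = Mul(C, Pow(1, -1)) = Mul(C, 1) = C)
S = -92
Function('L')(t) = Pow(Add(t, Pow(t, 2)), -1)
Add(Function('k')(-126), Mul(-1, Function('L')(S))) = Add(-126, Mul(-1, Mul(Pow(-92, -1), Pow(Add(1, -92), -1)))) = Add(-126, Mul(-1, Mul(Rational(-1, 92), Pow(-91, -1)))) = Add(-126, Mul(-1, Mul(Rational(-1, 92), Rational(-1, 91)))) = Add(-126, Mul(-1, Rational(1, 8372))) = Add(-126, Rational(-1, 8372)) = Rational(-1054873, 8372)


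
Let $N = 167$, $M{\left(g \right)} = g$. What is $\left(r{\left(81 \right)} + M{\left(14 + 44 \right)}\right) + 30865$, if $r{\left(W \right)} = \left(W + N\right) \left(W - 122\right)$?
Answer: $20755$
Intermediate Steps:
$r{\left(W \right)} = \left(-122 + W\right) \left(167 + W\right)$ ($r{\left(W \right)} = \left(W + 167\right) \left(W - 122\right) = \left(167 + W\right) \left(-122 + W\right) = \left(-122 + W\right) \left(167 + W\right)$)
$\left(r{\left(81 \right)} + M{\left(14 + 44 \right)}\right) + 30865 = \left(\left(-20374 + 81^{2} + 45 \cdot 81\right) + \left(14 + 44\right)\right) + 30865 = \left(\left(-20374 + 6561 + 3645\right) + 58\right) + 30865 = \left(-10168 + 58\right) + 30865 = -10110 + 30865 = 20755$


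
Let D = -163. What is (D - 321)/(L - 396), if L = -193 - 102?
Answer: 484/691 ≈ 0.70043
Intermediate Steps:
L = -295
(D - 321)/(L - 396) = (-163 - 321)/(-295 - 396) = -484/(-691) = -484*(-1/691) = 484/691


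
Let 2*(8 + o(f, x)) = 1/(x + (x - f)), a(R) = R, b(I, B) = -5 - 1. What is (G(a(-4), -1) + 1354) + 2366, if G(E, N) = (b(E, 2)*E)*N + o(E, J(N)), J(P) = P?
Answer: 14753/4 ≈ 3688.3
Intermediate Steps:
b(I, B) = -6
o(f, x) = -8 + 1/(2*(-f + 2*x)) (o(f, x) = -8 + 1/(2*(x + (x - f))) = -8 + 1/(2*(-f + 2*x)))
G(E, N) = (-1 - 16*E + 32*N)/(2*(E - 2*N)) - 6*E*N (G(E, N) = (-6*E)*N + (-1 - 16*E + 32*N)/(2*(E - 2*N)) = -6*E*N + (-1 - 16*E + 32*N)/(2*(E - 2*N)) = (-1 - 16*E + 32*N)/(2*(E - 2*N)) - 6*E*N)
(G(a(-4), -1) + 1354) + 2366 = ((-1 - 16*(-4) + 32*(-1) - 12*(-4)*(-1)*(-4 - 2*(-1)))/(2*(-4 - 2*(-1))) + 1354) + 2366 = ((-1 + 64 - 32 - 12*(-4)*(-1)*(-4 + 2))/(2*(-4 + 2)) + 1354) + 2366 = ((½)*(-1 + 64 - 32 - 12*(-4)*(-1)*(-2))/(-2) + 1354) + 2366 = ((½)*(-½)*(-1 + 64 - 32 + 96) + 1354) + 2366 = ((½)*(-½)*127 + 1354) + 2366 = (-127/4 + 1354) + 2366 = 5289/4 + 2366 = 14753/4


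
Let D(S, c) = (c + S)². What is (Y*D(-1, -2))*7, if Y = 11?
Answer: 693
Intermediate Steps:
D(S, c) = (S + c)²
(Y*D(-1, -2))*7 = (11*(-1 - 2)²)*7 = (11*(-3)²)*7 = (11*9)*7 = 99*7 = 693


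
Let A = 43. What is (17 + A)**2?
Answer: 3600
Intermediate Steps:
(17 + A)**2 = (17 + 43)**2 = 60**2 = 3600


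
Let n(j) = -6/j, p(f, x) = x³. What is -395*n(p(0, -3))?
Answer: -790/9 ≈ -87.778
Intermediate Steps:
-395*n(p(0, -3)) = -(-2370)/((-3)³) = -(-2370)/(-27) = -(-2370)*(-1)/27 = -395*2/9 = -790/9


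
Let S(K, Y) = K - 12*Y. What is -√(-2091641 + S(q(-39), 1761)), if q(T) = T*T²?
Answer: -2*I*√543023 ≈ -1473.8*I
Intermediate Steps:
q(T) = T³
-√(-2091641 + S(q(-39), 1761)) = -√(-2091641 + ((-39)³ - 12*1761)) = -√(-2091641 + (-59319 - 21132)) = -√(-2091641 - 80451) = -√(-2172092) = -2*I*√543023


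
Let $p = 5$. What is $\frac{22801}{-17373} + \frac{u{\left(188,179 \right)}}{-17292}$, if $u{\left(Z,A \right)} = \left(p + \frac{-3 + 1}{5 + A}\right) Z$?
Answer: $- \frac{3147703415}{2303173356} \approx -1.3667$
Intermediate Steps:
$u{\left(Z,A \right)} = Z \left(5 - \frac{2}{5 + A}\right)$ ($u{\left(Z,A \right)} = \left(5 + \frac{-3 + 1}{5 + A}\right) Z = \left(5 - \frac{2}{5 + A}\right) Z = Z \left(5 - \frac{2}{5 + A}\right)$)
$\frac{22801}{-17373} + \frac{u{\left(188,179 \right)}}{-17292} = \frac{22801}{-17373} + \frac{188 \frac{1}{5 + 179} \left(23 + 5 \cdot 179\right)}{-17292} = 22801 \left(- \frac{1}{17373}\right) + \frac{188 \left(23 + 895\right)}{184} \left(- \frac{1}{17292}\right) = - \frac{22801}{17373} + 188 \cdot \frac{1}{184} \cdot 918 \left(- \frac{1}{17292}\right) = - \frac{22801}{17373} + \frac{21573}{23} \left(- \frac{1}{17292}\right) = - \frac{22801}{17373} - \frac{7191}{132572} = - \frac{3147703415}{2303173356}$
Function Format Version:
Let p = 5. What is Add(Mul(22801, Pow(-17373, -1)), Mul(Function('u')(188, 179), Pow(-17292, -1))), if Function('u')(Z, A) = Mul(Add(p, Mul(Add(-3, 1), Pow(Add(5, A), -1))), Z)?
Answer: Rational(-3147703415, 2303173356) ≈ -1.3667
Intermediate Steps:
Function('u')(Z, A) = Mul(Z, Add(5, Mul(-2, Pow(Add(5, A), -1)))) (Function('u')(Z, A) = Mul(Add(5, Mul(Add(-3, 1), Pow(Add(5, A), -1))), Z) = Mul(Add(5, Mul(-2, Pow(Add(5, A), -1))), Z) = Mul(Z, Add(5, Mul(-2, Pow(Add(5, A), -1)))))
Add(Mul(22801, Pow(-17373, -1)), Mul(Function('u')(188, 179), Pow(-17292, -1))) = Add(Mul(22801, Pow(-17373, -1)), Mul(Mul(188, Pow(Add(5, 179), -1), Add(23, Mul(5, 179))), Pow(-17292, -1))) = Add(Mul(22801, Rational(-1, 17373)), Mul(Mul(188, Pow(184, -1), Add(23, 895)), Rational(-1, 17292))) = Add(Rational(-22801, 17373), Mul(Mul(188, Rational(1, 184), 918), Rational(-1, 17292))) = Add(Rational(-22801, 17373), Mul(Rational(21573, 23), Rational(-1, 17292))) = Add(Rational(-22801, 17373), Rational(-7191, 132572)) = Rational(-3147703415, 2303173356)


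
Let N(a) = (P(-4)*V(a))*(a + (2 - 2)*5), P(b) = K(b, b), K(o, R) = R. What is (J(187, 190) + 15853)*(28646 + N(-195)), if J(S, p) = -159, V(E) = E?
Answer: -1937487076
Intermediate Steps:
P(b) = b
N(a) = -4*a**2 (N(a) = (-4*a)*(a + (2 - 2)*5) = (-4*a)*(a + 0*5) = (-4*a)*(a + 0) = (-4*a)*a = -4*a**2)
(J(187, 190) + 15853)*(28646 + N(-195)) = (-159 + 15853)*(28646 - 4*(-195)**2) = 15694*(28646 - 4*38025) = 15694*(28646 - 152100) = 15694*(-123454) = -1937487076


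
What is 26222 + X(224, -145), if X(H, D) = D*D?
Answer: 47247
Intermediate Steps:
X(H, D) = D²
26222 + X(224, -145) = 26222 + (-145)² = 26222 + 21025 = 47247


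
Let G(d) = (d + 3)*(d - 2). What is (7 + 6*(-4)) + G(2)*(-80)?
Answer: -17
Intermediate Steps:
G(d) = (-2 + d)*(3 + d) (G(d) = (3 + d)*(-2 + d) = (-2 + d)*(3 + d))
(7 + 6*(-4)) + G(2)*(-80) = (7 + 6*(-4)) + (-6 + 2 + 2²)*(-80) = (7 - 24) + (-6 + 2 + 4)*(-80) = -17 + 0*(-80) = -17 + 0 = -17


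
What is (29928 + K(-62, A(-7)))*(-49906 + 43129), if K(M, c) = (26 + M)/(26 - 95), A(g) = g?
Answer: -4664988612/23 ≈ -2.0283e+8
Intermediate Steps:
K(M, c) = -26/69 - M/69 (K(M, c) = (26 + M)/(-69) = (26 + M)*(-1/69) = -26/69 - M/69)
(29928 + K(-62, A(-7)))*(-49906 + 43129) = (29928 + (-26/69 - 1/69*(-62)))*(-49906 + 43129) = (29928 + (-26/69 + 62/69))*(-6777) = (29928 + 12/23)*(-6777) = (688356/23)*(-6777) = -4664988612/23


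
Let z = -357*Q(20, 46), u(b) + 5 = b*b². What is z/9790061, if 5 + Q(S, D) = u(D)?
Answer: -34745382/9790061 ≈ -3.5490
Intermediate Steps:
u(b) = -5 + b³ (u(b) = -5 + b*b² = -5 + b³)
Q(S, D) = -10 + D³ (Q(S, D) = -5 + (-5 + D³) = -10 + D³)
z = -34745382 (z = -357*(-10 + 46³) = -357*(-10 + 97336) = -357*97326 = -34745382)
z/9790061 = -34745382/9790061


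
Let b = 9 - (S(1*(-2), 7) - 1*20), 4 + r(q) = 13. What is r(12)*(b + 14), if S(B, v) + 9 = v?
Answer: 405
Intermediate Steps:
S(B, v) = -9 + v
r(q) = 9 (r(q) = -4 + 13 = 9)
b = 31 (b = 9 - ((-9 + 7) - 1*20) = 9 - (-2 - 20) = 9 - 1*(-22) = 9 + 22 = 31)
r(12)*(b + 14) = 9*(31 + 14) = 9*45 = 405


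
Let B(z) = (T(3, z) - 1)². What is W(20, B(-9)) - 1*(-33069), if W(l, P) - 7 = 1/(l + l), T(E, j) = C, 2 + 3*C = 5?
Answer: 1323041/40 ≈ 33076.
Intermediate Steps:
C = 1 (C = -⅔ + (⅓)*5 = -⅔ + 5/3 = 1)
T(E, j) = 1
B(z) = 0 (B(z) = (1 - 1)² = 0² = 0)
W(l, P) = 7 + 1/(2*l) (W(l, P) = 7 + 1/(l + l) = 7 + 1/(2*l))
W(20, B(-9)) - 1*(-33069) = (7 + (½)/20) - 1*(-33069) = (7 + (½)*(1/20)) + 33069 = (7 + 1/40) + 33069 = 281/40 + 33069 = 1323041/40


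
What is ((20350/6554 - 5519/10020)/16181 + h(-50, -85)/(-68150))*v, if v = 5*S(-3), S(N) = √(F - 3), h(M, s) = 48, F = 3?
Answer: 0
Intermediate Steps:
S(N) = 0 (S(N) = √(3 - 3) = √0 = 0)
v = 0 (v = 5*0 = 0)
((20350/6554 - 5519/10020)/16181 + h(-50, -85)/(-68150))*v = ((20350/6554 - 5519/10020)/16181 + 48/(-68150))*0 = ((20350*(1/6554) - 5519*1/10020)*(1/16181) + 48*(-1/68150))*0 = ((10175/3277 - 5519/10020)*(1/16181) - 24/34075)*0 = ((83867737/32835540)*(1/16181) - 24/34075)*0 = (83867737/531311872740 - 24/34075)*0 = -68232357293/124858290093900*0 = 0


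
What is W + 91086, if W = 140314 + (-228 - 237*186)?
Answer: 187090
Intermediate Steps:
W = 96004 (W = 140314 + (-228 - 44082) = 140314 - 44310 = 96004)
W + 91086 = 96004 + 91086 = 187090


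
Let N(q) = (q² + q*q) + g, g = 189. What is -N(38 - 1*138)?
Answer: -20189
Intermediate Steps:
N(q) = 189 + 2*q² (N(q) = (q² + q*q) + 189 = (q² + q²) + 189 = 2*q² + 189 = 189 + 2*q²)
-N(38 - 1*138) = -(189 + 2*(38 - 1*138)²) = -(189 + 2*(38 - 138)²) = -(189 + 2*(-100)²) = -(189 + 2*10000) = -(189 + 20000) = -1*20189 = -20189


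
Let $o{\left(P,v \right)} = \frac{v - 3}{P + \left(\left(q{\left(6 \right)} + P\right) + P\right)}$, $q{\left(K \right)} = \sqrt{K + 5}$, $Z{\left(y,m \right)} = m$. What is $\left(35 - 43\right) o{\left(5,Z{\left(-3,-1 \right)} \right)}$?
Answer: $\frac{240}{107} - \frac{16 \sqrt{11}}{107} \approx 1.747$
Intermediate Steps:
$q{\left(K \right)} = \sqrt{5 + K}$
$o{\left(P,v \right)} = \frac{-3 + v}{\sqrt{11} + 3 P}$ ($o{\left(P,v \right)} = \frac{v - 3}{P + \left(\left(\sqrt{5 + 6} + P\right) + P\right)} = \frac{-3 + v}{P + \left(\left(\sqrt{11} + P\right) + P\right)} = \frac{-3 + v}{P + \left(\left(P + \sqrt{11}\right) + P\right)} = \frac{-3 + v}{P + \left(\sqrt{11} + 2 P\right)} = \frac{-3 + v}{\sqrt{11} + 3 P}$)
$\left(35 - 43\right) o{\left(5,Z{\left(-3,-1 \right)} \right)} = \left(35 - 43\right) \frac{-3 - 1}{\sqrt{11} + 3 \cdot 5} = \left(35 - 43\right) \frac{1}{\sqrt{11} + 15} \left(-4\right) = - 8 \frac{1}{15 + \sqrt{11}} \left(-4\right) = - 8 \left(- \frac{4}{15 + \sqrt{11}}\right) = \frac{32}{15 + \sqrt{11}}$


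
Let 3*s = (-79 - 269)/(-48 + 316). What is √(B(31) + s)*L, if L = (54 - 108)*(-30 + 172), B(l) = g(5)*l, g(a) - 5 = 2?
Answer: -7668*√972170/67 ≈ -1.1284e+5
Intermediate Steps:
g(a) = 7 (g(a) = 5 + 2 = 7)
s = -29/67 (s = ((-79 - 269)/(-48 + 316))/3 = (-348/268)/3 = (-348*1/268)/3 = (⅓)*(-87/67) = -29/67 ≈ -0.43284)
B(l) = 7*l
L = -7668 (L = -54*142 = -7668)
√(B(31) + s)*L = √(7*31 - 29/67)*(-7668) = √(217 - 29/67)*(-7668) = √(14510/67)*(-7668) = (√972170/67)*(-7668) = -7668*√972170/67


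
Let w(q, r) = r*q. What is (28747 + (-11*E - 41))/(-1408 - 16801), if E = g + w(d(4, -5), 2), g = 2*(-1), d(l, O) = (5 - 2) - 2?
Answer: -28706/18209 ≈ -1.5765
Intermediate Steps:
d(l, O) = 1 (d(l, O) = 3 - 2 = 1)
g = -2
w(q, r) = q*r
E = 0 (E = -2 + 1*2 = -2 + 2 = 0)
(28747 + (-11*E - 41))/(-1408 - 16801) = (28747 + (-11*0 - 41))/(-1408 - 16801) = (28747 + (0 - 41))/(-18209) = (28747 - 41)*(-1/18209) = 28706*(-1/18209) = -28706/18209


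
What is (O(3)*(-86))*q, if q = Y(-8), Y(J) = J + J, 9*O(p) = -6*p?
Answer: -2752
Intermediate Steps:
O(p) = -2*p/3 (O(p) = (-6*p)/9 = -2*p/3)
Y(J) = 2*J
q = -16 (q = 2*(-8) = -16)
(O(3)*(-86))*q = (-2/3*3*(-86))*(-16) = -2*(-86)*(-16) = 172*(-16) = -2752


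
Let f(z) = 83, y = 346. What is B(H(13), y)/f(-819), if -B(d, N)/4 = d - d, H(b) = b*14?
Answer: 0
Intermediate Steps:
H(b) = 14*b
B(d, N) = 0 (B(d, N) = -4*(d - d) = -4*0 = 0)
B(H(13), y)/f(-819) = 0/83 = 0*(1/83) = 0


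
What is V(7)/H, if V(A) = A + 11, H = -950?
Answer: -9/475 ≈ -0.018947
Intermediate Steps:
V(A) = 11 + A
V(7)/H = (11 + 7)/(-950) = 18*(-1/950) = -9/475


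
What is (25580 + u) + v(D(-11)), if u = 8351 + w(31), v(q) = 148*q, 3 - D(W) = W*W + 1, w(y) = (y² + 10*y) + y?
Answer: 17621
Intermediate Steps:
w(y) = y² + 11*y
D(W) = 2 - W² (D(W) = 3 - (W*W + 1) = 3 - (W² + 1) = 3 - (1 + W²) = 3 + (-1 - W²) = 2 - W²)
u = 9653 (u = 8351 + 31*(11 + 31) = 8351 + 31*42 = 8351 + 1302 = 9653)
(25580 + u) + v(D(-11)) = (25580 + 9653) + 148*(2 - 1*(-11)²) = 35233 + 148*(2 - 1*121) = 35233 + 148*(2 - 121) = 35233 + 148*(-119) = 35233 - 17612 = 17621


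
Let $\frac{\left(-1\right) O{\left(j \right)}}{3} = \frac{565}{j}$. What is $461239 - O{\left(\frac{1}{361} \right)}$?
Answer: $1073134$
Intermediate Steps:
$O{\left(j \right)} = - \frac{1695}{j}$ ($O{\left(j \right)} = - 3 \frac{565}{j} = - \frac{1695}{j}$)
$461239 - O{\left(\frac{1}{361} \right)} = 461239 - - \frac{1695}{\frac{1}{361}} = 461239 - - 1695 \frac{1}{\frac{1}{361}} = 461239 - \left(-1695\right) 361 = 461239 - -611895 = 461239 + 611895 = 1073134$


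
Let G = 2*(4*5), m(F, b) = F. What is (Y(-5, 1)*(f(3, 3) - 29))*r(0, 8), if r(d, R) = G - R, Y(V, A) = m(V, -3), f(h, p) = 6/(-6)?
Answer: 4800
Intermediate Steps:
f(h, p) = -1 (f(h, p) = 6*(-⅙) = -1)
G = 40 (G = 2*20 = 40)
Y(V, A) = V
r(d, R) = 40 - R
(Y(-5, 1)*(f(3, 3) - 29))*r(0, 8) = (-5*(-1 - 29))*(40 - 1*8) = (-5*(-30))*(40 - 8) = 150*32 = 4800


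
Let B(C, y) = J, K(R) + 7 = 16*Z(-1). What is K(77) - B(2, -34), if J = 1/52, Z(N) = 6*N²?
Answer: 4627/52 ≈ 88.981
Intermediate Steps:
J = 1/52 ≈ 0.019231
K(R) = 89 (K(R) = -7 + 16*(6*(-1)²) = -7 + 16*(6*1) = -7 + 16*6 = -7 + 96 = 89)
B(C, y) = 1/52
K(77) - B(2, -34) = 89 - 1*1/52 = 89 - 1/52 = 4627/52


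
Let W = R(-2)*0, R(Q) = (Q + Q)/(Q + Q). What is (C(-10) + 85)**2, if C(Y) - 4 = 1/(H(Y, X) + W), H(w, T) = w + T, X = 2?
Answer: 505521/64 ≈ 7898.8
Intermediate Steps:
R(Q) = 1 (R(Q) = (2*Q)/((2*Q)) = (2*Q)*(1/(2*Q)) = 1)
H(w, T) = T + w
W = 0 (W = 1*0 = 0)
C(Y) = 4 + 1/(2 + Y) (C(Y) = 4 + 1/((2 + Y) + 0) = 4 + 1/(2 + Y))
(C(-10) + 85)**2 = ((9 + 4*(-10))/(2 - 10) + 85)**2 = ((9 - 40)/(-8) + 85)**2 = (-1/8*(-31) + 85)**2 = (31/8 + 85)**2 = (711/8)**2 = 505521/64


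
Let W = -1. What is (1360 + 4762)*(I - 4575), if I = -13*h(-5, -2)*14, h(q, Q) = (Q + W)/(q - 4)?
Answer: -85138654/3 ≈ -2.8380e+7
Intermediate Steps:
h(q, Q) = (-1 + Q)/(-4 + q) (h(q, Q) = (Q - 1)/(q - 4) = (-1 + Q)/(-4 + q))
I = -182/3 (I = -13*(-1 - 2)/(-4 - 5)*14 = -13*(-3)/(-9)*14 = -(-13)*(-3)/9*14 = -13*1/3*14 = -13/3*14 = -182/3 ≈ -60.667)
(1360 + 4762)*(I - 4575) = (1360 + 4762)*(-182/3 - 4575) = 6122*(-13907/3) = -85138654/3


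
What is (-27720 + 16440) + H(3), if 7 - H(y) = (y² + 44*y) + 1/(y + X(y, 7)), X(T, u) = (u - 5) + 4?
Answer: -102727/9 ≈ -11414.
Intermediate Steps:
X(T, u) = -1 + u (X(T, u) = (-5 + u) + 4 = -1 + u)
H(y) = 7 - y² - 1/(6 + y) - 44*y (H(y) = 7 - ((y² + 44*y) + 1/(y + (-1 + 7))) = 7 - ((y² + 44*y) + 1/(y + 6)) = 7 - ((y² + 44*y) + 1/(6 + y)) = 7 - (y² + 1/(6 + y) + 44*y) = 7 + (-y² - 1/(6 + y) - 44*y) = 7 - y² - 1/(6 + y) - 44*y)
(-27720 + 16440) + H(3) = (-27720 + 16440) + (41 - 1*3³ - 257*3 - 50*3²)/(6 + 3) = -11280 + (41 - 1*27 - 771 - 50*9)/9 = -11280 + (41 - 27 - 771 - 450)/9 = -11280 + (⅑)*(-1207) = -11280 - 1207/9 = -102727/9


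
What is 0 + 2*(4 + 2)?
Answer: 12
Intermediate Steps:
0 + 2*(4 + 2) = 0 + 2*6 = 0 + 12 = 12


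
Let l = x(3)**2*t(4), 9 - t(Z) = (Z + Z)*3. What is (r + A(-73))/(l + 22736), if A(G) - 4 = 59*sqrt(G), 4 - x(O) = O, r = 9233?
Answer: 9237/22721 + 59*I*sqrt(73)/22721 ≈ 0.40654 + 0.022186*I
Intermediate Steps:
x(O) = 4 - O
A(G) = 4 + 59*sqrt(G)
t(Z) = 9 - 6*Z (t(Z) = 9 - (Z + Z)*3 = 9 - 2*Z*3 = 9 - 6*Z)
l = -15 (l = (4 - 1*3)**2*(9 - 6*4) = (4 - 3)**2*(9 - 24) = 1**2*(-15) = 1*(-15) = -15)
(r + A(-73))/(l + 22736) = (9233 + (4 + 59*sqrt(-73)))/(-15 + 22736) = (9233 + (4 + 59*(I*sqrt(73))))/22721 = (9233 + (4 + 59*I*sqrt(73)))*(1/22721) = (9237 + 59*I*sqrt(73))*(1/22721) = 9237/22721 + 59*I*sqrt(73)/22721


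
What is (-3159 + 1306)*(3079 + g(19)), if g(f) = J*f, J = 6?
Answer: -5916629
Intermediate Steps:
g(f) = 6*f
(-3159 + 1306)*(3079 + g(19)) = (-3159 + 1306)*(3079 + 6*19) = -1853*(3079 + 114) = -1853*3193 = -5916629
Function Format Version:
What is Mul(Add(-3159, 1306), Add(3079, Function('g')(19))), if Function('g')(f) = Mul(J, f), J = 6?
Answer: -5916629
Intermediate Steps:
Function('g')(f) = Mul(6, f)
Mul(Add(-3159, 1306), Add(3079, Function('g')(19))) = Mul(Add(-3159, 1306), Add(3079, Mul(6, 19))) = Mul(-1853, Add(3079, 114)) = Mul(-1853, 3193) = -5916629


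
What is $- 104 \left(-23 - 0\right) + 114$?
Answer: $2506$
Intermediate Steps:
$- 104 \left(-23 - 0\right) + 114 = - 104 \left(-23 + 0\right) + 114 = \left(-104\right) \left(-23\right) + 114 = 2392 + 114 = 2506$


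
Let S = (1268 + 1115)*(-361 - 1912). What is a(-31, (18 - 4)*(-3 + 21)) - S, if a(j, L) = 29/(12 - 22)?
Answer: 54165561/10 ≈ 5.4166e+6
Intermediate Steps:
S = -5416559 (S = 2383*(-2273) = -5416559)
a(j, L) = -29/10 (a(j, L) = 29/(-10) = 29*(-⅒) = -29/10)
a(-31, (18 - 4)*(-3 + 21)) - S = -29/10 - 1*(-5416559) = -29/10 + 5416559 = 54165561/10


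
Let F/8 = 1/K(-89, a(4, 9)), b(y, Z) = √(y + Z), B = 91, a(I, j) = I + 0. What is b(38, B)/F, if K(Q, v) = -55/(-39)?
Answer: 55*√129/312 ≈ 2.0022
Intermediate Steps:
a(I, j) = I
K(Q, v) = 55/39 (K(Q, v) = -55*(-1/39) = 55/39)
b(y, Z) = √(Z + y)
F = 312/55 (F = 8/(55/39) = 8*(39/55) = 312/55 ≈ 5.6727)
b(38, B)/F = √(91 + 38)/(312/55) = √129*(55/312) = 55*√129/312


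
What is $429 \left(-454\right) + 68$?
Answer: $-194698$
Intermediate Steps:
$429 \left(-454\right) + 68 = -194766 + 68 = -194698$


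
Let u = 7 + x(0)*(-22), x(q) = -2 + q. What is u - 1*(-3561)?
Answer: 3612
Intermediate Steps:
u = 51 (u = 7 + (-2 + 0)*(-22) = 7 - 2*(-22) = 7 + 44 = 51)
u - 1*(-3561) = 51 - 1*(-3561) = 51 + 3561 = 3612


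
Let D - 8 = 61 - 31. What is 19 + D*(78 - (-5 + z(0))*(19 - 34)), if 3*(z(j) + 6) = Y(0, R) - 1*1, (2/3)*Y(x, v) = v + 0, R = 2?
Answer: -2907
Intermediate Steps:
Y(x, v) = 3*v/2 (Y(x, v) = 3*(v + 0)/2 = 3*v/2)
z(j) = -16/3 (z(j) = -6 + ((3/2)*2 - 1*1)/3 = -6 + (3 - 1)/3 = -6 + (⅓)*2 = -6 + ⅔ = -16/3)
D = 38 (D = 8 + (61 - 31) = 8 + 30 = 38)
19 + D*(78 - (-5 + z(0))*(19 - 34)) = 19 + 38*(78 - (-5 - 16/3)*(19 - 34)) = 19 + 38*(78 - (-31)*(-15)/3) = 19 + 38*(78 - 1*155) = 19 + 38*(78 - 155) = 19 + 38*(-77) = 19 - 2926 = -2907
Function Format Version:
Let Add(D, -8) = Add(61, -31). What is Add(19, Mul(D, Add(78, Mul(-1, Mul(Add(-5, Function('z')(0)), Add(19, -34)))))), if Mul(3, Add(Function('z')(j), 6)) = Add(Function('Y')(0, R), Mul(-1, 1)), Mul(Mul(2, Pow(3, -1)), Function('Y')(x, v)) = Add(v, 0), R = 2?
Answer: -2907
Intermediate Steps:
Function('Y')(x, v) = Mul(Rational(3, 2), v) (Function('Y')(x, v) = Mul(Rational(3, 2), Add(v, 0)) = Mul(Rational(3, 2), v))
Function('z')(j) = Rational(-16, 3) (Function('z')(j) = Add(-6, Mul(Rational(1, 3), Add(Mul(Rational(3, 2), 2), Mul(-1, 1)))) = Add(-6, Mul(Rational(1, 3), Add(3, -1))) = Add(-6, Mul(Rational(1, 3), 2)) = Add(-6, Rational(2, 3)) = Rational(-16, 3))
D = 38 (D = Add(8, Add(61, -31)) = Add(8, 30) = 38)
Add(19, Mul(D, Add(78, Mul(-1, Mul(Add(-5, Function('z')(0)), Add(19, -34)))))) = Add(19, Mul(38, Add(78, Mul(-1, Mul(Add(-5, Rational(-16, 3)), Add(19, -34)))))) = Add(19, Mul(38, Add(78, Mul(-1, Mul(Rational(-31, 3), -15))))) = Add(19, Mul(38, Add(78, Mul(-1, 155)))) = Add(19, Mul(38, Add(78, -155))) = Add(19, Mul(38, -77)) = Add(19, -2926) = -2907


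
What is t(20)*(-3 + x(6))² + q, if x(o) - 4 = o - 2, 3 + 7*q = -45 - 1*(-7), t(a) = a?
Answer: 3459/7 ≈ 494.14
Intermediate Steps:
q = -41/7 (q = -3/7 + (-45 - 1*(-7))/7 = -3/7 + (-45 + 7)/7 = -3/7 + (⅐)*(-38) = -3/7 - 38/7 = -41/7 ≈ -5.8571)
x(o) = 2 + o (x(o) = 4 + (o - 2) = 4 + (-2 + o) = 2 + o)
t(20)*(-3 + x(6))² + q = 20*(-3 + (2 + 6))² - 41/7 = 20*(-3 + 8)² - 41/7 = 20*5² - 41/7 = 20*25 - 41/7 = 500 - 41/7 = 3459/7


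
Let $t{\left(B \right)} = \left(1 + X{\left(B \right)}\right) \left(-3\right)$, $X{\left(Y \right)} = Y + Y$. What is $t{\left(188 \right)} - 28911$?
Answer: $-30042$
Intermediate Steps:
$X{\left(Y \right)} = 2 Y$
$t{\left(B \right)} = -3 - 6 B$ ($t{\left(B \right)} = \left(1 + 2 B\right) \left(-3\right) = -3 - 6 B$)
$t{\left(188 \right)} - 28911 = \left(-3 - 1128\right) - 28911 = -1131 - 28911 = -30042$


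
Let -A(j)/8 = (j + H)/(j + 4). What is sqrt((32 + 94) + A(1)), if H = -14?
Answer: sqrt(3670)/5 ≈ 12.116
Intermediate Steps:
A(j) = -8*(-14 + j)/(4 + j) (A(j) = -8*(j - 14)/(j + 4) = -8*(-14 + j)/(4 + j))
sqrt((32 + 94) + A(1)) = sqrt((32 + 94) + 8*(14 - 1*1)/(4 + 1)) = sqrt(126 + 8*(14 - 1)/5) = sqrt(126 + 8*(1/5)*13) = sqrt(126 + 104/5) = sqrt(734/5) = sqrt(3670)/5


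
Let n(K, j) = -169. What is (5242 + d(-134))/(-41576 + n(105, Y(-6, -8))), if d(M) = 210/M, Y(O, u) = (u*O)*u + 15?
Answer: -31919/254265 ≈ -0.12553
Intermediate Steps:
Y(O, u) = 15 + O*u**2 (Y(O, u) = (O*u)*u + 15 = O*u**2 + 15 = 15 + O*u**2)
(5242 + d(-134))/(-41576 + n(105, Y(-6, -8))) = (5242 + 210/(-134))/(-41576 - 169) = (5242 + 210*(-1/134))/(-41745) = (5242 - 105/67)*(-1/41745) = (351109/67)*(-1/41745) = -31919/254265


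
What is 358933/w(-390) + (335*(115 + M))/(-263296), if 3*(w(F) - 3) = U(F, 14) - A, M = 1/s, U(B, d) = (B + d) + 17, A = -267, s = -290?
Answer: -16444163885021/1267506944 ≈ -12974.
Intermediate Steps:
U(B, d) = 17 + B + d
M = -1/290 (M = 1/(-290) = -1/290 ≈ -0.0034483)
w(F) = 307/3 + F/3 (w(F) = 3 + ((17 + F + 14) - 1*(-267))/3 = 3 + ((31 + F) + 267)/3 = 3 + (298 + F)/3 = 3 + (298/3 + F/3) = 307/3 + F/3)
358933/w(-390) + (335*(115 + M))/(-263296) = 358933/(307/3 + (1/3)*(-390)) + (335*(115 - 1/290))/(-263296) = 358933/(307/3 - 130) + (335*(33349/290))*(-1/263296) = 358933/(-83/3) + (2234383/58)*(-1/263296) = 358933*(-3/83) - 2234383/15271168 = -1076799/83 - 2234383/15271168 = -16444163885021/1267506944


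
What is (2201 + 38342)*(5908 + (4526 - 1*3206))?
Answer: 293044804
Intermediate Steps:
(2201 + 38342)*(5908 + (4526 - 1*3206)) = 40543*(5908 + (4526 - 3206)) = 40543*(5908 + 1320) = 40543*7228 = 293044804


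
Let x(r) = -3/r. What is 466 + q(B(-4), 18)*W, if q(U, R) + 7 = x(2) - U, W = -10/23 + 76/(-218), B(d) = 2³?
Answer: 1200668/2507 ≈ 478.93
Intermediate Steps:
B(d) = 8
W = -1964/2507 (W = -10*1/23 + 76*(-1/218) = -10/23 - 38/109 = -1964/2507 ≈ -0.78341)
q(U, R) = -17/2 - U (q(U, R) = -7 + (-3/2 - U) = -17/2 - U)
466 + q(B(-4), 18)*W = 466 + (-17/2 - 1*8)*(-1964/2507) = 466 + (-17/2 - 8)*(-1964/2507) = 466 - 33/2*(-1964/2507) = 466 + 32406/2507 = 1200668/2507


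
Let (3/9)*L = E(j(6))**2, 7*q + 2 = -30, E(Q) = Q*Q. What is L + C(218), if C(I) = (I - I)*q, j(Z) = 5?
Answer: 1875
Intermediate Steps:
E(Q) = Q**2
q = -32/7 (q = -2/7 + (1/7)*(-30) = -2/7 - 30/7 = -32/7 ≈ -4.5714)
L = 1875 (L = 3*(5**2)**2 = 3*25**2 = 3*625 = 1875)
C(I) = 0 (C(I) = (I - I)*(-32/7) = 0*(-32/7) = 0)
L + C(218) = 1875 + 0 = 1875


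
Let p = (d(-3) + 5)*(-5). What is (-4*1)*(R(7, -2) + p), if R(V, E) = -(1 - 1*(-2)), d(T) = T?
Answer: 52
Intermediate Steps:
R(V, E) = -3 (R(V, E) = -(1 + 2) = -1*3 = -3)
p = -10 (p = (-3 + 5)*(-5) = 2*(-5) = -10)
(-4*1)*(R(7, -2) + p) = (-4*1)*(-3 - 10) = -4*(-13) = 52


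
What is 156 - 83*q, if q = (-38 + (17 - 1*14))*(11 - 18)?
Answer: -20179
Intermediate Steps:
q = 245 (q = (-38 + (17 - 14))*(-7) = (-38 + 3)*(-7) = -35*(-7) = 245)
156 - 83*q = 156 - 83*245 = 156 - 20335 = -20179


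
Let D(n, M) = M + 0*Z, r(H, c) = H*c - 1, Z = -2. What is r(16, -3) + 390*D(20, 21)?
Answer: 8141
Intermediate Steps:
r(H, c) = -1 + H*c
D(n, M) = M (D(n, M) = M + 0*(-2) = M + 0 = M)
r(16, -3) + 390*D(20, 21) = (-1 + 16*(-3)) + 390*21 = (-1 - 48) + 8190 = -49 + 8190 = 8141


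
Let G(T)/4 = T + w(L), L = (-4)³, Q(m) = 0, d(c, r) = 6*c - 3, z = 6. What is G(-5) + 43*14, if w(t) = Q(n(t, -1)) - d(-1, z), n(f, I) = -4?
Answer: 618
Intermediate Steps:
d(c, r) = -3 + 6*c
L = -64
w(t) = 9 (w(t) = 0 - (-3 + 6*(-1)) = 0 - (-3 - 6) = 0 - 1*(-9) = 0 + 9 = 9)
G(T) = 36 + 4*T (G(T) = 4*(T + 9) = 4*(9 + T) = 36 + 4*T)
G(-5) + 43*14 = (36 + 4*(-5)) + 43*14 = (36 - 20) + 602 = 16 + 602 = 618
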